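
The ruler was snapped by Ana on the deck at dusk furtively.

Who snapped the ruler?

Ana

'Ana' marks the agent of the snapping event.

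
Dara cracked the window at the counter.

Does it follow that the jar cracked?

Nothing is said about any jar; only the window is affected.

no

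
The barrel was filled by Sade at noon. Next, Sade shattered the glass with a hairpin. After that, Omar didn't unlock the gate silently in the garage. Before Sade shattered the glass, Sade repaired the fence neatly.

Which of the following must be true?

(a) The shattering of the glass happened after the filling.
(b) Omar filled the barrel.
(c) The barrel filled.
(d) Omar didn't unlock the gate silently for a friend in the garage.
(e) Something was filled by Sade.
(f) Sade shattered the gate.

(a) Entailed — the narrative places the filling before the shattering.
(b) Not entailed — the passage has Sade filling the barrel, not Omar.
(c) Entailed — 'Sade filled the barrel' is causative; it entails the inchoative 'the barrel filled'.
(d) Entailed — under negation, adding a further restriction is entailed: if no such unlocking event occurred, none occurred for a friend either.
(e) Entailed — every conjunct here is already in the original filling event.
(f) Not entailed — Sade shattered the glass, not the gate; the gate belongs to the unlocking event.

(a), (c), (d), (e)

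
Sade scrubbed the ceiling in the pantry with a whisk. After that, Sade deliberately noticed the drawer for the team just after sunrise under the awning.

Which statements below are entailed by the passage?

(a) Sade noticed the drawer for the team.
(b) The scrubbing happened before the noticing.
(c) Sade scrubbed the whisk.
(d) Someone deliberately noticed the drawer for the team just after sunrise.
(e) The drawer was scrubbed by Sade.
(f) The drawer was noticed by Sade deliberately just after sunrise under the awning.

(a), (b), (d), (f)

(a) Entailed — this follows by dropping conjuncts from the noticing event's description.
(b) Entailed — the narrative places the scrubbing before the noticing.
(c) Not entailed — the whisk is the instrument, not what was scrubbed.
(d) Entailed — dropping 'under the awning' and generalizing the agent leaves a sub-description the original still satisfies.
(e) Not entailed — Sade scrubbed the ceiling, not the drawer; the drawer belongs to the noticing event.
(f) Entailed — the original entails any weakening of itself; this just drops 'for the team'.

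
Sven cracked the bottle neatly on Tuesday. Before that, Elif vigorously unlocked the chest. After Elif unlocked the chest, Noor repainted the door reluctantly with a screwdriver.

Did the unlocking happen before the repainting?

yes

The narrative orders the unlocking before the repainting.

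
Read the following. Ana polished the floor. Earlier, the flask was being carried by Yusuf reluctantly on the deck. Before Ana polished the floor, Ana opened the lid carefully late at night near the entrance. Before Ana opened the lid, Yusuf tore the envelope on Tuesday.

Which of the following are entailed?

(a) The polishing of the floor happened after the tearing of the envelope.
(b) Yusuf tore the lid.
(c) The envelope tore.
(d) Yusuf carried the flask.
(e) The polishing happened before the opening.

(a) Entailed — the narrative places the tearing before the polishing.
(b) Not entailed — Yusuf tore the envelope, not the lid; the lid belongs to the opening event.
(c) Entailed — 'Yusuf tore the envelope' is causative; it entails the inchoative 'the envelope tore'.
(d) Entailed — 'carry' is an activity; 'was carrying' entails that some carrying happened, so 'carried' holds.
(e) Not entailed — the narrative places the opening before the polishing, not after.

(a), (c), (d)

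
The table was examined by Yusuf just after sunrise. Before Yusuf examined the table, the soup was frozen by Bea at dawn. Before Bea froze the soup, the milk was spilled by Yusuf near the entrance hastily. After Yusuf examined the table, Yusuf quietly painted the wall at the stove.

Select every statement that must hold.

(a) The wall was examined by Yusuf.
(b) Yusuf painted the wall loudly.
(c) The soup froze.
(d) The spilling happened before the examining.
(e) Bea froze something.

(a) Not entailed — Yusuf examined the table, not the wall; the wall belongs to the painting event.
(b) Not entailed — 'loudly' adds a manner not in (and inconsistent with) the original.
(c) Entailed — 'Bea froze the soup' is causative; it entails the inchoative 'the soup froze'.
(d) Entailed — the narrative places the spilling before the examining.
(e) Entailed — this follows by dropping conjuncts from the freezing event's description.

(c), (d), (e)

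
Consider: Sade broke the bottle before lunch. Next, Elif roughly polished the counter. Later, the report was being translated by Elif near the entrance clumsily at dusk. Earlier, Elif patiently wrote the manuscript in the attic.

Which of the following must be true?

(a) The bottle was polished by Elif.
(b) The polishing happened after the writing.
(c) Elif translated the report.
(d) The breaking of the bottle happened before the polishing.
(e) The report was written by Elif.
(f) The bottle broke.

(d), (f)

(a) Not entailed — Elif polished the counter, not the bottle; the bottle belongs to the breaking event.
(b) Not entailed — the narrative doesn't order the writing relative to the polishing.
(c) Not entailed — 'was translating' is progressive on an accomplishment; it does not entail the completed 'translated'.
(d) Entailed — the narrative places the breaking before the polishing.
(e) Not entailed — Elif wrote the manuscript, not the report; the report belongs to the translating event.
(f) Entailed — 'Sade broke the bottle' is causative; it entails the inchoative 'the bottle broke'.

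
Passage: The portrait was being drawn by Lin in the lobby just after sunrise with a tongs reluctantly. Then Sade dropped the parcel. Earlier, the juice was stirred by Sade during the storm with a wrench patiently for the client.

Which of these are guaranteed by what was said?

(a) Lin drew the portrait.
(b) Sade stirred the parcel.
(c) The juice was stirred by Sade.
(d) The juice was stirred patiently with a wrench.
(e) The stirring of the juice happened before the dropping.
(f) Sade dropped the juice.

(a) Not entailed — 'was drawing' is progressive on an accomplishment; it does not entail the completed 'drew'.
(b) Not entailed — Sade stirred the juice, not the parcel; the parcel belongs to the dropping event.
(c) Entailed — this follows by dropping conjuncts from the stirring event's description.
(d) Entailed — dropping 'for the client', 'during the storm' and generalizing the agent leaves a sub-description the original still satisfies.
(e) Entailed — the narrative places the stirring before the dropping.
(f) Not entailed — Sade dropped the parcel, not the juice; the juice belongs to the stirring event.

(c), (d), (e)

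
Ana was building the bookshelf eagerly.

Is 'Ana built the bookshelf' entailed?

'was building' is progressive; for an accomplishment like 'build the bookshelf', it doesn't entail completion.

no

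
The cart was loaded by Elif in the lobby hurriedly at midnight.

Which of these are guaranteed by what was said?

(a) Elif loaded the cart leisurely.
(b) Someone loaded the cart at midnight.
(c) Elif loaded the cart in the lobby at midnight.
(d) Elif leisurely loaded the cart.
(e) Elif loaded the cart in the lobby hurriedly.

(b), (c), (e)

(a) Not entailed — 'leisurely' adds a manner not in (and inconsistent with) the original.
(b) Entailed — this follows by dropping conjuncts from the loading event's description.
(c) Entailed — every conjunct here is already in the original loading event.
(d) Not entailed — 'leisurely' adds a manner not in (and inconsistent with) the original.
(e) Entailed — the original entails any weakening of itself; this just drops 'at midnight'.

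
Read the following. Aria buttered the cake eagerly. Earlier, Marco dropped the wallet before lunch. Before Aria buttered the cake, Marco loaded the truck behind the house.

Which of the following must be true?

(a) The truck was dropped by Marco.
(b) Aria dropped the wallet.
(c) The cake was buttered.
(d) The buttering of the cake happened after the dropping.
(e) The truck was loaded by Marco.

(a) Not entailed — Marco dropped the wallet, not the truck; the truck belongs to the loading event.
(b) Not entailed — the passage has Marco dropping the wallet, not Aria.
(c) Entailed — dropping 'eagerly' and generalizing the agent leaves a sub-description the original still satisfies.
(d) Entailed — the narrative places the dropping before the buttering.
(e) Entailed — the original entails any weakening of itself; this just drops 'behind the house'.

(c), (d), (e)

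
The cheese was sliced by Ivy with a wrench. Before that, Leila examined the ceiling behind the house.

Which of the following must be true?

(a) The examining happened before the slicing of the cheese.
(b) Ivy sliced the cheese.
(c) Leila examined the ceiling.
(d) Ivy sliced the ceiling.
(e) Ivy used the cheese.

(a) Entailed — the narrative places the examining before the slicing.
(b) Entailed — this follows by dropping conjuncts from the slicing event's description.
(c) Entailed — every conjunct here is already in the original examining event.
(d) Not entailed — Ivy sliced the cheese, not the ceiling; the ceiling belongs to the examining event.
(e) Not entailed — the cheese is the patient, not an instrument — Ivy used a wrench.

(a), (b), (c)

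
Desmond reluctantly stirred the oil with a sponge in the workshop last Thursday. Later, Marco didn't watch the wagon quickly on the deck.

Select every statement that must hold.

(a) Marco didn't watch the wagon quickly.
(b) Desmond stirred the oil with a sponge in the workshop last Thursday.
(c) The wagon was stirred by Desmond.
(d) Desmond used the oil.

(a) Not entailed — dropping 'on the deck' under negation is not valid — the original leaves open that Marco watched the wagon some other way.
(b) Entailed — dropping 'reluctantly' leaves a sub-description the original still satisfies.
(c) Not entailed — Desmond stirred the oil, not the wagon; the wagon belongs to the watching event.
(d) Not entailed — the oil is the patient, not an instrument — Desmond used a sponge.

(b)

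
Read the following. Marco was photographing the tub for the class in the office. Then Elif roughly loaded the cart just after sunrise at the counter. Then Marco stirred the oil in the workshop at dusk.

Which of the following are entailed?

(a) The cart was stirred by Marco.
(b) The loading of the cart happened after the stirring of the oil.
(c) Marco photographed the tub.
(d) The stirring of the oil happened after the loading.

(d)

(a) Not entailed — Marco stirred the oil, not the cart; the cart belongs to the loading event.
(b) Not entailed — the narrative places the loading before the stirring, not after.
(c) Not entailed — 'was photographing' is progressive on an accomplishment; it does not entail the completed 'photographed'.
(d) Entailed — the narrative places the loading before the stirring.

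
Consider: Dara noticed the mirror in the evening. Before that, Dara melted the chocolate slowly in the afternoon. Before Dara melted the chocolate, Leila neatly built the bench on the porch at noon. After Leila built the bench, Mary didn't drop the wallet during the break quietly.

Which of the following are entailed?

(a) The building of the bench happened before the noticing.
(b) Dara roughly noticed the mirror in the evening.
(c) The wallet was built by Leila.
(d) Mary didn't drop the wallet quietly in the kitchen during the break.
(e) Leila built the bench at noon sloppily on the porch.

(a) Entailed — the narrative places the building before the noticing.
(b) Not entailed — 'roughly' adds information not in the original event.
(c) Not entailed — Leila built the bench, not the wallet; the wallet belongs to the dropping event.
(d) Entailed — under negation, adding a further restriction is entailed: if no such dropping event occurred, none occurred in the kitchen either.
(e) Not entailed — 'sloppily' adds a manner not in (and inconsistent with) the original.

(a), (d)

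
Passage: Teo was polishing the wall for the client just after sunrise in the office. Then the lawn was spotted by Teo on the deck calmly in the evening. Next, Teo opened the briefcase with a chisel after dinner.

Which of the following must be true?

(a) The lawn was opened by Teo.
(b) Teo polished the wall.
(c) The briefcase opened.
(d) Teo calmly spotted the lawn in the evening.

(a) Not entailed — Teo opened the briefcase, not the lawn; the lawn belongs to the spotting event.
(b) Entailed — 'polish' is an activity; 'was polishing' entails that some polishing happened, so 'polished' holds.
(c) Entailed — 'Teo opened the briefcase' is causative; it entails the inchoative 'the briefcase opened'.
(d) Entailed — every conjunct here is already in the original spotting event.

(b), (c), (d)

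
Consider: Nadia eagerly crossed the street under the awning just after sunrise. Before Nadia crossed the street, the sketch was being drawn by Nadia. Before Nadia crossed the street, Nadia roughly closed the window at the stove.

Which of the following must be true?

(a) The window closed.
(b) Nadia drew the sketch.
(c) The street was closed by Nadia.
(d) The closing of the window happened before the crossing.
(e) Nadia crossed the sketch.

(a), (d)

(a) Entailed — 'Nadia closed the window' is causative; it entails the inchoative 'the window closed'.
(b) Not entailed — 'was drawing' is progressive on an accomplishment; it does not entail the completed 'drew'.
(c) Not entailed — Nadia closed the window, not the street; the street belongs to the crossing event.
(d) Entailed — the narrative places the closing before the crossing.
(e) Not entailed — Nadia crossed the street, not the sketch; the sketch belongs to the drawing event.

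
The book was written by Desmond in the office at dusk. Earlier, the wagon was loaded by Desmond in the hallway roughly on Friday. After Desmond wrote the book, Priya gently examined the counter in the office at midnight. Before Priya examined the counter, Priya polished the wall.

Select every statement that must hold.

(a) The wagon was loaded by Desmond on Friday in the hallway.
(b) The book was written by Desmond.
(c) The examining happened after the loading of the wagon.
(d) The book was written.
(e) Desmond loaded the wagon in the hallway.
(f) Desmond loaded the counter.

(a), (b), (c), (d), (e)

(a) Entailed — every conjunct here is already in the original loading event.
(b) Entailed — every conjunct here is already in the original writing event.
(c) Entailed — the narrative places the loading before the examining.
(d) Entailed — every conjunct here is already in the original writing event.
(e) Entailed — this follows by dropping conjuncts from the loading event's description.
(f) Not entailed — Desmond loaded the wagon, not the counter; the counter belongs to the examining event.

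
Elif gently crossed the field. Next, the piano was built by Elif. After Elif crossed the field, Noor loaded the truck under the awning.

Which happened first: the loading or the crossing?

the crossing

The connectives place the crossing before the loading.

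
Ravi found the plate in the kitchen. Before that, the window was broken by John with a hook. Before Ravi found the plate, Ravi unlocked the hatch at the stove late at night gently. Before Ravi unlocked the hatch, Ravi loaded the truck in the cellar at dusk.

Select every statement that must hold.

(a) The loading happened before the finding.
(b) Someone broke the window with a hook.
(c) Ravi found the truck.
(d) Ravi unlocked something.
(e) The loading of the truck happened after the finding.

(a) Entailed — the narrative places the loading before the finding.
(b) Entailed — generalizing the agent leaves a sub-description the original still satisfies.
(c) Not entailed — Ravi found the plate, not the truck; the truck belongs to the loading event.
(d) Entailed — dropping 'gently', 'at the stove', 'late at night' and generalizing the patient leaves a sub-description the original still satisfies.
(e) Not entailed — the narrative places the loading before the finding, not after.

(a), (b), (d)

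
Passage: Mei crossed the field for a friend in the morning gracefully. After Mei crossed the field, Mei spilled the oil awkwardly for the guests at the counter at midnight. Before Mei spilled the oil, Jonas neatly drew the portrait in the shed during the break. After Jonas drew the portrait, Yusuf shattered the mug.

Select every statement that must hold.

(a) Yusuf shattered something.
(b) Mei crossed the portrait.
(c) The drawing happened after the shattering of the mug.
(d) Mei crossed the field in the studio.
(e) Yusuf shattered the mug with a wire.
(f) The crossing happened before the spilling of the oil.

(a) Entailed — this follows by dropping conjuncts from the shattering event's description.
(b) Not entailed — Mei crossed the field, not the portrait; the portrait belongs to the drawing event.
(c) Not entailed — the narrative places the drawing before the shattering, not after.
(d) Not entailed — 'in the studio' adds information not in the original event.
(e) Not entailed — 'with a wire' adds information not in the original event.
(f) Entailed — the narrative places the crossing before the spilling.

(a), (f)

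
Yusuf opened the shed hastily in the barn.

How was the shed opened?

hastily

'hastily' marks the manner of the opening event.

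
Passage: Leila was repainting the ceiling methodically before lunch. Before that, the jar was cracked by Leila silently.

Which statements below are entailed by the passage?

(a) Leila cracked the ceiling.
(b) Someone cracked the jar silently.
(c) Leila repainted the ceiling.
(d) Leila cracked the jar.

(a) Not entailed — Leila cracked the jar, not the ceiling; the ceiling belongs to the repainting event.
(b) Entailed — the original entails any weakening of itself; this just generalizes the agent.
(c) Not entailed — 'was repainting' is progressive on an accomplishment; it does not entail the completed 'repainted'.
(d) Entailed — every conjunct here is already in the original cracking event.

(b), (d)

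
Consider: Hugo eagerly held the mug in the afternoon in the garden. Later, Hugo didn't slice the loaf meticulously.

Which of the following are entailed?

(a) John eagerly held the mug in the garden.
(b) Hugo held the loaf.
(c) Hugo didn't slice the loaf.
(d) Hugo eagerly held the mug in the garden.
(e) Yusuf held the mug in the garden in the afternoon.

(d)

(a) Not entailed — the passage has Hugo holding the mug, not John.
(b) Not entailed — Hugo held the mug, not the loaf; the loaf belongs to the slicing event.
(c) Not entailed — dropping 'meticulously' under negation is not valid — the original leaves open that Hugo sliced the loaf some other way.
(d) Entailed — this follows by dropping conjuncts from the holding event's description.
(e) Not entailed — the passage has Hugo holding the mug, not Yusuf.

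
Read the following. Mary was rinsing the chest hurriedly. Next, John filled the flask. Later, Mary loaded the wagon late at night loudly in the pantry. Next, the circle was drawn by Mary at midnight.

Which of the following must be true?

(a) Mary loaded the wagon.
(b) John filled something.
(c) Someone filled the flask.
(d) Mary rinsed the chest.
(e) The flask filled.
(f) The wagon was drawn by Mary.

(a) Entailed — this follows by dropping conjuncts from the loading event's description.
(b) Entailed — every conjunct here is already in the original filling event.
(c) Entailed — generalizing the agent leaves a sub-description the original still satisfies.
(d) Entailed — 'rinse' is an activity; 'was rinsing' entails that some rinsing happened, so 'rinsed' holds.
(e) Entailed — 'John filled the flask' is causative; it entails the inchoative 'the flask filled'.
(f) Not entailed — Mary drew the circle, not the wagon; the wagon belongs to the loading event.

(a), (b), (c), (d), (e)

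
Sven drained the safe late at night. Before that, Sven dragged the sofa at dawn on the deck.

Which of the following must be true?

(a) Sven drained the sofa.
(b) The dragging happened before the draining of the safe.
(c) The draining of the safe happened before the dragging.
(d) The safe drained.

(b), (d)

(a) Not entailed — Sven drained the safe, not the sofa; the sofa belongs to the dragging event.
(b) Entailed — the narrative places the dragging before the draining.
(c) Not entailed — the narrative places the dragging before the draining, not after.
(d) Entailed — 'Sven drained the safe' is causative; it entails the inchoative 'the safe drained'.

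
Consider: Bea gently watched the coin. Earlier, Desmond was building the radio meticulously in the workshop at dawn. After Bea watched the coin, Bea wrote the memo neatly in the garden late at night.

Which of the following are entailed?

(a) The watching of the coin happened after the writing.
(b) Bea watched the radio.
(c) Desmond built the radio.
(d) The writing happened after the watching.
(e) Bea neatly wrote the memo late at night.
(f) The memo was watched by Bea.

(a) Not entailed — the narrative places the watching before the writing, not after.
(b) Not entailed — Bea watched the coin, not the radio; the radio belongs to the building event.
(c) Not entailed — 'was building' is progressive on an accomplishment; it does not entail the completed 'built'.
(d) Entailed — the narrative places the watching before the writing.
(e) Entailed — this follows by dropping conjuncts from the writing event's description.
(f) Not entailed — Bea watched the coin, not the memo; the memo belongs to the writing event.

(d), (e)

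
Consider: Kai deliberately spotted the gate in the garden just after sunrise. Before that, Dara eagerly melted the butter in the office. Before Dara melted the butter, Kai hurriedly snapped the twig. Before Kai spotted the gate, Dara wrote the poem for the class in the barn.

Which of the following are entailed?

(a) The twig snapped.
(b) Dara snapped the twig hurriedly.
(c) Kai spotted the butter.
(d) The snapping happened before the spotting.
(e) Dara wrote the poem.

(a) Entailed — 'Kai snapped the twig' is causative; it entails the inchoative 'the twig snapped'.
(b) Not entailed — the passage has Kai snapping the twig, not Dara.
(c) Not entailed — Kai spotted the gate, not the butter; the butter belongs to the melting event.
(d) Entailed — the narrative places the snapping before the spotting.
(e) Entailed — dropping 'for the class', 'in the barn' leaves a sub-description the original still satisfies.

(a), (d), (e)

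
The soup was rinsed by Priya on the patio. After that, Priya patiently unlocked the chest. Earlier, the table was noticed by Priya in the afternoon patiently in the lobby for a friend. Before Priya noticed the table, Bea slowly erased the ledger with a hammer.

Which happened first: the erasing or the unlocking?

the erasing

The connectives place the erasing before the unlocking.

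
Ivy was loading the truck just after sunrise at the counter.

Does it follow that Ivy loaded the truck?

'was loading' is progressive; for an accomplishment like 'load the truck', it doesn't entail completion.

no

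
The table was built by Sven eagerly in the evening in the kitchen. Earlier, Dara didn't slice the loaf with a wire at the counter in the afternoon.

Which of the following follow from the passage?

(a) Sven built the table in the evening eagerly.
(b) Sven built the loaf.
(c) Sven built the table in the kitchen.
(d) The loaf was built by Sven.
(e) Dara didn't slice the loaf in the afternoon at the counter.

(a), (c)

(a) Entailed — this follows by dropping conjuncts from the building event's description.
(b) Not entailed — Sven built the table, not the loaf; the loaf belongs to the slicing event.
(c) Entailed — every conjunct here is already in the original building event.
(d) Not entailed — Sven built the table, not the loaf; the loaf belongs to the slicing event.
(e) Not entailed — dropping 'with a wire' under negation is not valid — the original leaves open that Dara sliced the loaf some other way.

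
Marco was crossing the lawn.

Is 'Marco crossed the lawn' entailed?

no

'was crossing' is progressive; for an accomplishment like 'cross the lawn', it doesn't entail completion.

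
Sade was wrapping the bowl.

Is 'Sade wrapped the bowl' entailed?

'was wrapping' is progressive; for an accomplishment like 'wrap the bowl', it doesn't entail completion.

no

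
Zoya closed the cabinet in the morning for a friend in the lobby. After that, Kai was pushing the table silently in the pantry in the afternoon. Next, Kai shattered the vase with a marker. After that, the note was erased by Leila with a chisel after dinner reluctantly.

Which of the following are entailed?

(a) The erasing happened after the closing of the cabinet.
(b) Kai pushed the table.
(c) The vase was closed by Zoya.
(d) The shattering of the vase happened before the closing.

(a), (b)

(a) Entailed — the narrative places the closing before the erasing.
(b) Entailed — 'push' is an activity; 'was pushing' entails that some pushing happened, so 'pushed' holds.
(c) Not entailed — Zoya closed the cabinet, not the vase; the vase belongs to the shattering event.
(d) Not entailed — the narrative places the closing before the shattering, not after.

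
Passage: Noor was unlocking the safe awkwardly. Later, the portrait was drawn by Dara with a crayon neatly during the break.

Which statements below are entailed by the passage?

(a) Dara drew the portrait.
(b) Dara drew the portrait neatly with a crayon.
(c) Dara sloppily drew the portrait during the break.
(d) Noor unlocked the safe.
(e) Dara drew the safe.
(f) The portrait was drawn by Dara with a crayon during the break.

(a) Entailed — this follows by dropping conjuncts from the drawing event's description.
(b) Entailed — the original entails any weakening of itself; this just drops 'during the break'.
(c) Not entailed — 'sloppily' adds a manner not in (and inconsistent with) the original.
(d) Not entailed — 'was unlocking' is progressive on an accomplishment; it does not entail the completed 'unlocked'.
(e) Not entailed — Dara drew the portrait, not the safe; the safe belongs to the unlocking event.
(f) Entailed — the original entails any weakening of itself; this just drops 'neatly'.

(a), (b), (f)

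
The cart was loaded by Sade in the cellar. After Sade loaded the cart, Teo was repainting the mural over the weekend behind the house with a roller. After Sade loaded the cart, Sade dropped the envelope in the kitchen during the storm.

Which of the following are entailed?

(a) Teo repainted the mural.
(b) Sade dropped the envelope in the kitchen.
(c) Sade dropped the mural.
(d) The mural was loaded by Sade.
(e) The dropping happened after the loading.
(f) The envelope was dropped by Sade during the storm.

(b), (e), (f)

(a) Not entailed — 'was repainting' is progressive on an accomplishment; it does not entail the completed 'repainted'.
(b) Entailed — dropping 'during the storm' leaves a sub-description the original still satisfies.
(c) Not entailed — Sade dropped the envelope, not the mural; the mural belongs to the repainting event.
(d) Not entailed — Sade loaded the cart, not the mural; the mural belongs to the repainting event.
(e) Entailed — the narrative places the loading before the dropping.
(f) Entailed — dropping 'in the kitchen' leaves a sub-description the original still satisfies.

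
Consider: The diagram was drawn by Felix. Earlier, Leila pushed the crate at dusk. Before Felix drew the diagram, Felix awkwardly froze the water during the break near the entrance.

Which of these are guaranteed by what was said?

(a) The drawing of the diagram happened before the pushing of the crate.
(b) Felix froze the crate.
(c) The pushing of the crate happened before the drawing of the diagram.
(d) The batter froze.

(c)

(a) Not entailed — the narrative places the pushing before the drawing, not after.
(b) Not entailed — Felix froze the water, not the crate; the crate belongs to the pushing event.
(c) Entailed — the narrative places the pushing before the drawing.
(d) Not entailed — the water is what froze, not the batter.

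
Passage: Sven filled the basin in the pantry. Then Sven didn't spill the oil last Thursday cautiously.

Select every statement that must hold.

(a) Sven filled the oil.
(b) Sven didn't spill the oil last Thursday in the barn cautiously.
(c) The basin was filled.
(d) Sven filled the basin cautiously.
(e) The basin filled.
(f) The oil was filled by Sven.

(a) Not entailed — Sven filled the basin, not the oil; the oil belongs to the spilling event.
(b) Entailed — under negation, adding a further restriction is entailed: if no such spilling event occurred, none occurred in the barn either.
(c) Entailed — every conjunct here is already in the original filling event.
(d) Not entailed — 'cautiously' adds information not in the original event.
(e) Entailed — 'Sven filled the basin' is causative; it entails the inchoative 'the basin filled'.
(f) Not entailed — Sven filled the basin, not the oil; the oil belongs to the spilling event.

(b), (c), (e)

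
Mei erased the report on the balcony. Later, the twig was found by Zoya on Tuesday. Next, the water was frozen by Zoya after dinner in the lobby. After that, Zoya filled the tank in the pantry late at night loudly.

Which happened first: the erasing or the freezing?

The connectives place the erasing before the freezing.

the erasing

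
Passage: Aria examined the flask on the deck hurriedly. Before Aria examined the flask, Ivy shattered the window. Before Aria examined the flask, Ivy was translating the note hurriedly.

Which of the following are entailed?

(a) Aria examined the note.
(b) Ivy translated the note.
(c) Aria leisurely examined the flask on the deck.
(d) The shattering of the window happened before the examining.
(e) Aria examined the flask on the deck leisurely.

(a) Not entailed — Aria examined the flask, not the note; the note belongs to the translating event.
(b) Not entailed — 'was translating' is progressive on an accomplishment; it does not entail the completed 'translated'.
(c) Not entailed — 'leisurely' adds a manner not in (and inconsistent with) the original.
(d) Entailed — the narrative places the shattering before the examining.
(e) Not entailed — 'leisurely' adds a manner not in (and inconsistent with) the original.

(d)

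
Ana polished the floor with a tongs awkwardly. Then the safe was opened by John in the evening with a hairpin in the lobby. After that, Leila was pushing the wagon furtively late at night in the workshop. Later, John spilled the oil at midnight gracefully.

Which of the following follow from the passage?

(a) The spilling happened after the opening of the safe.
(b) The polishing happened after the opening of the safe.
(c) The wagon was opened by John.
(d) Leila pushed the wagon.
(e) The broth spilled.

(a) Entailed — the narrative places the opening before the spilling.
(b) Not entailed — the narrative places the polishing before the opening, not after.
(c) Not entailed — John opened the safe, not the wagon; the wagon belongs to the pushing event.
(d) Entailed — 'push' is an activity; 'was pushing' entails that some pushing happened, so 'pushed' holds.
(e) Not entailed — the oil is what spilled, not the broth.

(a), (d)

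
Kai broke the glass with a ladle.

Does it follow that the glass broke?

'Kai broke the glass' is the causative; it entails the inchoative 'the glass broke'.

yes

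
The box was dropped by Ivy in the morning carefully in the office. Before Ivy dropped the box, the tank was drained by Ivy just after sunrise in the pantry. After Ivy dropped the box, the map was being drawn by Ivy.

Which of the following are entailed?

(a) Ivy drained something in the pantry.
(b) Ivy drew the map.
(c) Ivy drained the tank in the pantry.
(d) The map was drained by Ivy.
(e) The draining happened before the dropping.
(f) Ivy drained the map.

(a) Entailed — dropping 'just after sunrise' and generalizing the patient leaves a sub-description the original still satisfies.
(b) Not entailed — 'was drawing' is progressive on an accomplishment; it does not entail the completed 'drew'.
(c) Entailed — every conjunct here is already in the original draining event.
(d) Not entailed — Ivy drained the tank, not the map; the map belongs to the drawing event.
(e) Entailed — the narrative places the draining before the dropping.
(f) Not entailed — Ivy drained the tank, not the map; the map belongs to the drawing event.

(a), (c), (e)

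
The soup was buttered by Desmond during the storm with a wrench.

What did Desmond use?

a wrench

'with a wrench' marks the instrument of the buttering event.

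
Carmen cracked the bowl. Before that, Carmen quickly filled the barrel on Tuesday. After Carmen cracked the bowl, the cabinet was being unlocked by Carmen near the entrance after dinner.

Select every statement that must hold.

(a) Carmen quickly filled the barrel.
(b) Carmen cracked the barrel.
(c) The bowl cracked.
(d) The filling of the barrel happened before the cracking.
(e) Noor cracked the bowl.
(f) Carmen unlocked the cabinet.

(a) Entailed — every conjunct here is already in the original filling event.
(b) Not entailed — Carmen cracked the bowl, not the barrel; the barrel belongs to the filling event.
(c) Entailed — 'Carmen cracked the bowl' is causative; it entails the inchoative 'the bowl cracked'.
(d) Entailed — the narrative places the filling before the cracking.
(e) Not entailed — the passage has Carmen cracking the bowl, not Noor.
(f) Not entailed — 'was unlocking' is progressive on an accomplishment; it does not entail the completed 'unlocked'.

(a), (c), (d)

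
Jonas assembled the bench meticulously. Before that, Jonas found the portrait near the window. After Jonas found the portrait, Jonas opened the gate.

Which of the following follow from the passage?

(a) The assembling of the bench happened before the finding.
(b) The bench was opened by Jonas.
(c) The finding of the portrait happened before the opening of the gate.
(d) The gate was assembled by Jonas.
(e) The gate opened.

(a) Not entailed — the narrative places the finding before the assembling, not after.
(b) Not entailed — Jonas opened the gate, not the bench; the bench belongs to the assembling event.
(c) Entailed — the narrative places the finding before the opening.
(d) Not entailed — Jonas assembled the bench, not the gate; the gate belongs to the opening event.
(e) Entailed — 'Jonas opened the gate' is causative; it entails the inchoative 'the gate opened'.

(c), (e)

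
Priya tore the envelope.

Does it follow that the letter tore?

no

Nothing is said about any letter; only the envelope is affected.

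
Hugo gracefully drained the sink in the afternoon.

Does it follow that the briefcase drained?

no

Nothing is said about any briefcase; only the sink is affected.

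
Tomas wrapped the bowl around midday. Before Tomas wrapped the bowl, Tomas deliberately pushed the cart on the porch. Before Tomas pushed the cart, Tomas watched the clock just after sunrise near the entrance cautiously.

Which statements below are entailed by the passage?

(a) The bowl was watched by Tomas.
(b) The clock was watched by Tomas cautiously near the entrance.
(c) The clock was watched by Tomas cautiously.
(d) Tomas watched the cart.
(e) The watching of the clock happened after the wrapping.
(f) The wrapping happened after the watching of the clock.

(a) Not entailed — Tomas watched the clock, not the bowl; the bowl belongs to the wrapping event.
(b) Entailed — every conjunct here is already in the original watching event.
(c) Entailed — this follows by dropping conjuncts from the watching event's description.
(d) Not entailed — Tomas watched the clock, not the cart; the cart belongs to the pushing event.
(e) Not entailed — the narrative places the watching before the wrapping, not after.
(f) Entailed — the narrative places the watching before the wrapping.

(b), (c), (f)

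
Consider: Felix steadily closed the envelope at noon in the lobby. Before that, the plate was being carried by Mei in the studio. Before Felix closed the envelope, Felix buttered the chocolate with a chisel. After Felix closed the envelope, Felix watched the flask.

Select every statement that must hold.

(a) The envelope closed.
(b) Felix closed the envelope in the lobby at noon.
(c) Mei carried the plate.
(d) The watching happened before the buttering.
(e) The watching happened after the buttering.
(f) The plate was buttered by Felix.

(a) Entailed — 'Felix closed the envelope' is causative; it entails the inchoative 'the envelope closed'.
(b) Entailed — every conjunct here is already in the original closing event.
(c) Entailed — 'carry' is an activity; 'was carrying' entails that some carrying happened, so 'carried' holds.
(d) Not entailed — the narrative places the buttering before the watching, not after.
(e) Entailed — the narrative places the buttering before the watching.
(f) Not entailed — Felix buttered the chocolate, not the plate; the plate belongs to the carrying event.

(a), (b), (c), (e)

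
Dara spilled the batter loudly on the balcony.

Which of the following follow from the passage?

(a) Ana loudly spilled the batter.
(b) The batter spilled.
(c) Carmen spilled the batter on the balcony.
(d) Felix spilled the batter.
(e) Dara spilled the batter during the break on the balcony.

(b)

(a) Not entailed — the passage has Dara spilling the batter, not Ana.
(b) Entailed — 'Dara spilled the batter' is causative; it entails the inchoative 'the batter spilled'.
(c) Not entailed — the passage has Dara spilling the batter, not Carmen.
(d) Not entailed — the passage has Dara spilling the batter, not Felix.
(e) Not entailed — 'during the break' adds information not in the original event.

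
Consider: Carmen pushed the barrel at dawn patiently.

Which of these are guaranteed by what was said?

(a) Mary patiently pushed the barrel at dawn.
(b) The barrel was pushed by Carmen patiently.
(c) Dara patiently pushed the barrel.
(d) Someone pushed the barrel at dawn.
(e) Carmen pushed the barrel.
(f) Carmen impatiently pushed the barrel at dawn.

(a) Not entailed — the passage has Carmen pushing the barrel, not Mary.
(b) Entailed — this follows by dropping conjuncts from the pushing event's description.
(c) Not entailed — the passage has Carmen pushing the barrel, not Dara.
(d) Entailed — dropping 'patiently' and generalizing the agent leaves a sub-description the original still satisfies.
(e) Entailed — every conjunct here is already in the original pushing event.
(f) Not entailed — 'impatiently' adds a manner not in (and inconsistent with) the original.

(b), (d), (e)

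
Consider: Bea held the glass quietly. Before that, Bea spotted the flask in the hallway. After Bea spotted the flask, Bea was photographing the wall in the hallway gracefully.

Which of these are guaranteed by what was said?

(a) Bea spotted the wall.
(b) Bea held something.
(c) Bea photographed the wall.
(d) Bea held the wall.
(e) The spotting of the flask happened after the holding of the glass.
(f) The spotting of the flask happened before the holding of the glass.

(b), (f)

(a) Not entailed — Bea spotted the flask, not the wall; the wall belongs to the photographing event.
(b) Entailed — the original entails any weakening of itself; this just drops 'quietly' and generalizes the patient.
(c) Not entailed — 'was photographing' is progressive on an accomplishment; it does not entail the completed 'photographed'.
(d) Not entailed — Bea held the glass, not the wall; the wall belongs to the photographing event.
(e) Not entailed — the narrative places the spotting before the holding, not after.
(f) Entailed — the narrative places the spotting before the holding.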